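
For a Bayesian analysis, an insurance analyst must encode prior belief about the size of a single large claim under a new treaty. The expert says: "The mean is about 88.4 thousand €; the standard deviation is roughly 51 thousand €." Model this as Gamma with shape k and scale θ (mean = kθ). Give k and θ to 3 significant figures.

For Gamma(k, scale θ): mean = kθ, variance = kθ², so CV = 1/√k.
CV = SD/mean = 51/88.4 = 0.5769, hence k = 1/CV² = 3.
Then θ = mean/k = 88.4/3 = 29.4.

k ≈ 3, θ ≈ 29.4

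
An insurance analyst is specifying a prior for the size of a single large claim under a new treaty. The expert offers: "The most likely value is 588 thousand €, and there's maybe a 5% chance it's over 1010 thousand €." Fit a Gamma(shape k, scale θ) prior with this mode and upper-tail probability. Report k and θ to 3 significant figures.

Gamma(k,θ) with k>1 has mode (k−1)θ, so θ = 588/(k−1).
Need P(X < 1010) = 0.95 with θ tied to k this way. Start at k = 2, θ = 588: P(X<1010) ≈ 0.512.
Too low — raise k to concentrate. Iterating converges to k ≈ 10.5.
Then θ = 588/(10.5−1) ≈ 61.7.

k ≈ 10.5, θ ≈ 61.7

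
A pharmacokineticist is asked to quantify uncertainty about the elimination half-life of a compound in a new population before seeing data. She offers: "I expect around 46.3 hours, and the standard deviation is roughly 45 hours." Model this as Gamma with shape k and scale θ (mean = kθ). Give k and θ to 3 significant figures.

For Gamma(k, scale θ): mean = kθ, variance = kθ², so CV = 1/√k.
CV = SD/mean = 45/46.3 = 0.9719, hence k = 1/CV² = 1.06.
Then θ = mean/k = 46.3/1.06 = 43.7.

k ≈ 1.06, θ ≈ 43.7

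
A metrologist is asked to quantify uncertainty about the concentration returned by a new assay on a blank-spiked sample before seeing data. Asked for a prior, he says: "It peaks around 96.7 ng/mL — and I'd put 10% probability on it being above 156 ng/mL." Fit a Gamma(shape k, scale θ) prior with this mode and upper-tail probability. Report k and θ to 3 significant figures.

k ≈ 9.22, θ ≈ 11.8

Gamma(k,θ) with k>1 has mode (k−1)θ, so θ = 96.7/(k−1).
Need P(X < 156) = 0.9 with θ tied to k this way. Start at k = 2, θ = 96.7: P(X<156) ≈ 0.479.
Too low — raise k to concentrate. Iterating converges to k ≈ 9.22.
Then θ = 96.7/(9.22−1) ≈ 11.8.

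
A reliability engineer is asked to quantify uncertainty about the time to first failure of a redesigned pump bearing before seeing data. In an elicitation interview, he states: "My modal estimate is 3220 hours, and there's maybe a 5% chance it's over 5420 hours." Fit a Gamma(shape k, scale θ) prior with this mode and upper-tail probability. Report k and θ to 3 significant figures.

k ≈ 11.3, θ ≈ 313

Gamma(k,θ) with k>1 has mode (k−1)θ, so θ = 3220/(k−1).
Need P(X < 5420) = 0.95 with θ tied to k this way. Start at k = 2, θ = 3220: P(X<5420) ≈ 0.502.
Too low — raise k to concentrate. Iterating converges to k ≈ 11.3.
Then θ = 3220/(11.3−1) ≈ 313.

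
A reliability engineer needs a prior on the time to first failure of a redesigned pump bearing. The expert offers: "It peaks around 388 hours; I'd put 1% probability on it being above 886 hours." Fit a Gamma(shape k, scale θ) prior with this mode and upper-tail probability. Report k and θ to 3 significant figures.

Gamma(k,θ) with k>1 has mode (k−1)θ, so θ = 388/(k−1).
Need P(X < 886) = 0.99 with θ tied to k this way. Start at k = 2, θ = 388: P(X<886) ≈ 0.665.
Too low — raise k to concentrate. Iterating converges to k ≈ 8.02.
Then θ = 388/(8.02−1) ≈ 55.3.

k ≈ 8.02, θ ≈ 55.3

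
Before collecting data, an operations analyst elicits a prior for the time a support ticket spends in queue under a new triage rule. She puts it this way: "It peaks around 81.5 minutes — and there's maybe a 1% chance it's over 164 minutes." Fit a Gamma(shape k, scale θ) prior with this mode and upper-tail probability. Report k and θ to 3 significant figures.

k ≈ 11, θ ≈ 8.12

Gamma(k,θ) with k>1 has mode (k−1)θ, so θ = 81.5/(k−1).
Need P(X < 164) = 0.99 with θ tied to k this way. Start at k = 2, θ = 81.5: P(X<164) ≈ 0.597.
Too low — raise k to concentrate. Iterating converges to k ≈ 11.
Then θ = 81.5/(11−1) ≈ 8.12.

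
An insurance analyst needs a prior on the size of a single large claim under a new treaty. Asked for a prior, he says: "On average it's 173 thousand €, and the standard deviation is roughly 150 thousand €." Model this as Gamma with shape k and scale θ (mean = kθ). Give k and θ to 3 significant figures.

For Gamma(k, scale θ): mean = kθ, variance = kθ², so CV = 1/√k.
CV = SD/mean = 150/173 = 0.8671, hence k = 1/CV² = 1.33.
Then θ = mean/k = 173/1.33 = 130.

k ≈ 1.33, θ ≈ 130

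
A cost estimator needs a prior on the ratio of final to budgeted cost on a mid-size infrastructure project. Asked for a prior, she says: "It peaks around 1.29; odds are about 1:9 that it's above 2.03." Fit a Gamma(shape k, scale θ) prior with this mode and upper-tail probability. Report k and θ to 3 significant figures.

Gamma(k,θ) with k>1 has mode (k−1)θ, so θ = 1.29/(k−1).
Need P(X < 2.03) = 0.9 with θ tied to k this way. Start at k = 2, θ = 1.29: P(X<2.03) ≈ 0.467.
Too low — raise k to concentrate. Iterating converges to k ≈ 10.1.
Then θ = 1.29/(10.1−1) ≈ 0.141.

k ≈ 10.1, θ ≈ 0.141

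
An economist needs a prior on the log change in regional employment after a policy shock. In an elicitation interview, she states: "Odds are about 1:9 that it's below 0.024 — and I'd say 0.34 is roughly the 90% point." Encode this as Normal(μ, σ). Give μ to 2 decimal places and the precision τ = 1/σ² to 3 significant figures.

For Normal(μ,σ), the p-quantile is μ + z_p·σ. Here z_{0.1} = -1.282, z_{0.9} = 1.282.
So 0.024 = μ − 1.282σ and 0.34 = μ + 1.282σ.
Subtracting: σ = (0.34 − 0.024)/(1.282 − (-1.282)) = 0.12.
Then μ = 0.024 − (-1.282)·0.12 = 0.18.
Precision τ = 1/σ² = 1/0.1233² = 65.8.

μ = 0.18, τ = 65.8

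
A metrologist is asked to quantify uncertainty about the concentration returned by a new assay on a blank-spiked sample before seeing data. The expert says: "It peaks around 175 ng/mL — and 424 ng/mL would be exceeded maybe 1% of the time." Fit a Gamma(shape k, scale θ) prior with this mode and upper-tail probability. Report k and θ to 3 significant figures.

k ≈ 7.03, θ ≈ 29

Gamma(k,θ) with k>1 has mode (k−1)θ, so θ = 175/(k−1).
Need P(X < 424) = 0.99 with θ tied to k this way. Start at k = 2, θ = 175: P(X<424) ≈ 0.697.
Too low — raise k to concentrate. Iterating converges to k ≈ 7.03.
Then θ = 175/(7.03−1) ≈ 29.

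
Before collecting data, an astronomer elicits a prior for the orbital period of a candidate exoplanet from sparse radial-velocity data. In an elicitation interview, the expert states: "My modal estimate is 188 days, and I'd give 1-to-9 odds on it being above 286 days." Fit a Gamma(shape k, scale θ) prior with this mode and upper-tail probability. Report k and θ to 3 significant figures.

Gamma(k,θ) with k>1 has mode (k−1)θ, so θ = 188/(k−1).
Need P(X < 286) = 0.9 with θ tied to k this way. Start at k = 2, θ = 188: P(X<286) ≈ 0.449.
Too low — raise k to concentrate. Iterating converges to k ≈ 11.6.
Then θ = 188/(11.6−1) ≈ 17.8.

k ≈ 11.6, θ ≈ 17.8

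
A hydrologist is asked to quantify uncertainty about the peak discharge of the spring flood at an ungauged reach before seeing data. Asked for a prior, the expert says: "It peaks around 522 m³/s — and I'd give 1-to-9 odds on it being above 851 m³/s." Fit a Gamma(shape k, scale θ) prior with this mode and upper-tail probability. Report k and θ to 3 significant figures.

k ≈ 8.88, θ ≈ 66.2

Gamma(k,θ) with k>1 has mode (k−1)θ, so θ = 522/(k−1).
Need P(X < 851) = 0.9 with θ tied to k this way. Start at k = 2, θ = 522: P(X<851) ≈ 0.485.
Too low — raise k to concentrate. Iterating converges to k ≈ 8.88.
Then θ = 522/(8.88−1) ≈ 66.2.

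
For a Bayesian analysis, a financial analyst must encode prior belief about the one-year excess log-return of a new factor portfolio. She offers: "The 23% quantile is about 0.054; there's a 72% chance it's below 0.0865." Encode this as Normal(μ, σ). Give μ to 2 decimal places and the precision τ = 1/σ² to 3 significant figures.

μ = 0.07, τ = 1650

The p-quantile of Normal(μ,σ) is μ + z_p·σ, with z_{0.23} = -0.7388 and z_{0.72} = 0.5828.
Eliminate σ: μ = (z₂·x₁ − z₁·x₂)/(z₂ − z₁) = (0.5828·0.054 − (-0.7388)·0.0865)/1.322 = 0.07.
Then σ = (x₂ − x₁)/(z₂ − z₁) = (0.0865 − 0.054)/1.322 = 0.02.
Precision τ = 1/σ² = 1/0.02459² = 1650.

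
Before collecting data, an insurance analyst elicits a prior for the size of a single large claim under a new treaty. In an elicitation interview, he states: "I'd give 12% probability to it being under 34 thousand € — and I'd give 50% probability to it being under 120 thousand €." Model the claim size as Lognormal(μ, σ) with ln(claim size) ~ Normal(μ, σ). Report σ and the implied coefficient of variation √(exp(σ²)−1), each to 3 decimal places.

σ ≈ 1.073, CV ≈ 1.471

If T ~ Lognormal(μ,σ) then ln T ~ Normal(μ,σ), so the p-quantile of ln T is μ + z_p·σ.
ln(34) = 3.526 and ln(120) = 4.787; z_{0.12} = -1.175, z_{0.5} = 0.
σ = (4.787 − 3.526)/(0 − (-1.175)) = 1.073.
μ = 3.526 − (-1.175)·1.073 = 4.787.
CV = √(exp(σ²)−1) = √(exp(1.1520)−1) = 1.471.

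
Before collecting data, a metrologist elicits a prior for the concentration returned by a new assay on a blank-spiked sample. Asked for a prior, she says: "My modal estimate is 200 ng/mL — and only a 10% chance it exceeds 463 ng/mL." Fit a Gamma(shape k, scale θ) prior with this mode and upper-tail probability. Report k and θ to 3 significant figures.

k ≈ 3.73, θ ≈ 73.3

Gamma(k,θ) with k>1 has mode (k−1)θ, so θ = 200/(k−1).
Need P(X < 463) = 0.9 with θ tied to k this way. Start at k = 2, θ = 200: P(X<463) ≈ 0.673.
Too low — raise k to concentrate. Iterating converges to k ≈ 3.73.
Then θ = 200/(3.73−1) ≈ 73.3.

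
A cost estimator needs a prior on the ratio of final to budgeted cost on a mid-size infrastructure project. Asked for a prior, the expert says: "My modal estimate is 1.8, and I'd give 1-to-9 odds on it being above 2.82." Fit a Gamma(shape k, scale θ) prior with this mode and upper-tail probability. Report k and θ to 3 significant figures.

k ≈ 10.3, θ ≈ 0.194

Gamma(k,θ) with k>1 has mode (k−1)θ, so θ = 1.8/(k−1).
Need P(X < 2.82) = 0.9 with θ tied to k this way. Start at k = 2, θ = 1.8: P(X<2.82) ≈ 0.464.
Too low — raise k to concentrate. Iterating converges to k ≈ 10.3.
Then θ = 1.8/(10.3−1) ≈ 0.194.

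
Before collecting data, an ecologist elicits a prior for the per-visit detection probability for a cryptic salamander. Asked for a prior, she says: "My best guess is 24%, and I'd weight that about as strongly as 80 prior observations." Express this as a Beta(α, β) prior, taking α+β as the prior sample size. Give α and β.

Under the effective-sample-size interpretation, Beta(α, β) has prior mean α/(α+β) and prior sample size α+β.
So α+β = 80 and α/(α+β) = 0.24, giving α = 0.24·80 = 19.2 and β = 80 − 19.2 = 60.8.

α = 19.2, β = 60.8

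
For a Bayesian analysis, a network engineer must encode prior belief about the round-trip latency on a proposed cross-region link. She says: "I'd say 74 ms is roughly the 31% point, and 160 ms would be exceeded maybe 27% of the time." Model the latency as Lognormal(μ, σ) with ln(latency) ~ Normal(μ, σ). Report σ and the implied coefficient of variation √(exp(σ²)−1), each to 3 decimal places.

σ ≈ 0.696, CV ≈ 0.789

If T ~ Lognormal(μ,σ) then ln T ~ Normal(μ,σ), so the p-quantile of ln T is μ + z_p·σ.
ln(74) = 4.304 and ln(160) = 5.075; z_{0.31} = -0.4959, z_{0.73} = 0.6128.
σ = (5.075 − 4.304)/(0.6128 − (-0.4959)) = 0.696.
μ = 4.304 − (-0.4959)·0.696 = 4.649.
CV = √(exp(σ²)−1) = √(exp(0.4838)−1) = 0.789.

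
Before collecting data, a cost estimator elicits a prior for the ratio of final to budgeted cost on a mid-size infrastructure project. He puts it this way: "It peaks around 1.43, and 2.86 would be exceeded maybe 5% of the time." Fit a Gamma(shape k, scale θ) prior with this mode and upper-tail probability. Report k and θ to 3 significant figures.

Gamma(k,θ) with k>1 has mode (k−1)θ, so θ = 1.43/(k−1).
Need P(X < 2.86) = 0.95 with θ tied to k this way. Start at k = 2, θ = 1.43: P(X<2.86) ≈ 0.594.
Too low — raise k to concentrate. Iterating converges to k ≈ 6.77.
Then θ = 1.43/(6.77−1) ≈ 0.248.

k ≈ 6.77, θ ≈ 0.248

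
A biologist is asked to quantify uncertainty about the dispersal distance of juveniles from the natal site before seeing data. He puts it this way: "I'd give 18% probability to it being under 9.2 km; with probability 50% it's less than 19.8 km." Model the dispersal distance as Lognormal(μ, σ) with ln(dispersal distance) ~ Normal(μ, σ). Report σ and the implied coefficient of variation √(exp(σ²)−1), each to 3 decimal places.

If T ~ Lognormal(μ,σ) then ln T ~ Normal(μ,σ), so the p-quantile of ln T is μ + z_p·σ.
ln(9.2) = 2.219 and ln(19.8) = 2.986; z_{0.18} = -0.9154, z_{0.5} = 0.
σ = (2.986 − 2.219)/(0 − (-0.9154)) = 0.837.
μ = 2.219 − (-0.9154)·0.837 = 2.986.
CV = √(exp(σ²)−1) = √(exp(0.7012)−1) = 1.008.

σ ≈ 0.837, CV ≈ 1.008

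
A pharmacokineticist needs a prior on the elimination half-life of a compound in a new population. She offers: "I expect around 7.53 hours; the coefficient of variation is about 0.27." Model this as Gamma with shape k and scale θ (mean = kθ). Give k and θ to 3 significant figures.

For Gamma(k, scale θ): mean = kθ, variance = kθ², so CV = 1/√k.
CV = 0.27, hence k = 1/CV² = 13.7.
Then θ = mean/k = 7.53/13.7 = 0.549.

k ≈ 13.7, θ ≈ 0.549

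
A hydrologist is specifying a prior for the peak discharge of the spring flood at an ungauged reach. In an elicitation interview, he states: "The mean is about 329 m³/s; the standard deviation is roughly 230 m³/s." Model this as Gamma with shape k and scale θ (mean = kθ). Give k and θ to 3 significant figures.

k ≈ 2.05, θ ≈ 161

For Gamma(k, scale θ): mean = kθ, variance = kθ², so CV = 1/√k.
CV = SD/mean = 230/329 = 0.6991, hence k = 1/CV² = 2.05.
Then θ = mean/k = 329/2.05 = 161.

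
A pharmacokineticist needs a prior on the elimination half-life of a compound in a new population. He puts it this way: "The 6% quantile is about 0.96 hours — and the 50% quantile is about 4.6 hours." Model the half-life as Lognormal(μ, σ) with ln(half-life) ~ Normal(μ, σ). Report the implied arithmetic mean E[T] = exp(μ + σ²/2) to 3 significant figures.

E[T] ≈ 7.64 hours

If T ~ Lognormal(μ,σ) then ln T ~ Normal(μ,σ), so the p-quantile of ln T is μ + z_p·σ.
ln(0.96) = -0.04082 and ln(4.6) = 1.526; z_{0.06} = -1.555, z_{0.5} = 0.
σ = (1.526 − -0.04082)/(0 − (-1.555)) = 1.008.
μ = -0.04082 − (-1.555)·1.008 = 1.526.
E[T] = exp(μ + σ²/2) = exp(1.526 + 0.5078) = 7.64 hours.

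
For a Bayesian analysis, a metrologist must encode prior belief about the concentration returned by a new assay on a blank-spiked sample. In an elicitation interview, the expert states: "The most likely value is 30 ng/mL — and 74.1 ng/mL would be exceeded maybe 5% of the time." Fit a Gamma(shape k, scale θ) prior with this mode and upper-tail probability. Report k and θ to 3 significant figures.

k ≈ 4.33, θ ≈ 9.02

Gamma(k,θ) with k>1 has mode (k−1)θ, so θ = 30/(k−1).
Need P(X < 74.1) = 0.95 with θ tied to k this way. Start at k = 2, θ = 30: P(X<74.1) ≈ 0.706.
Too low — raise k to concentrate. Iterating converges to k ≈ 4.33.
Then θ = 30/(4.33−1) ≈ 9.02.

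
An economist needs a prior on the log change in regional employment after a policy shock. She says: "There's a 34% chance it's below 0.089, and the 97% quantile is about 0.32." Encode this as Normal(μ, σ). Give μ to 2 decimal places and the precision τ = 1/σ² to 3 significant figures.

The p-quantile of Normal(μ,σ) is μ + z_p·σ, with z_{0.34} = -0.4125 and z_{0.97} = 1.881.
Eliminate σ: μ = (z₂·x₁ − z₁·x₂)/(z₂ − z₁) = (1.881·0.089 − (-0.4125)·0.32)/2.293 = 0.13.
Then σ = (x₂ − x₁)/(z₂ − z₁) = (0.32 − 0.089)/2.293 = 0.10.
Precision τ = 1/σ² = 1/0.1007² = 98.6.

μ = 0.13, τ = 98.6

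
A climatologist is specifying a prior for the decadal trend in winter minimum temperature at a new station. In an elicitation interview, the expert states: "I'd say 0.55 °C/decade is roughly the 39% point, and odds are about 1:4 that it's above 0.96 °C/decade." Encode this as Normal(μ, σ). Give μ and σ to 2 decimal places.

μ = 0.65, σ = 0.37

For Normal(μ,σ), the p-quantile is μ + z_p·σ. Here z_{0.39} = -0.2793, z_{0.8} = 0.8416.
So 0.55 = μ − 0.2793σ and 0.96 = μ + 0.8416σ.
Subtracting: σ = (0.96 − 0.55)/(0.8416 − (-0.2793)) = 0.37.
Then μ = 0.55 − (-0.2793)·0.37 = 0.65.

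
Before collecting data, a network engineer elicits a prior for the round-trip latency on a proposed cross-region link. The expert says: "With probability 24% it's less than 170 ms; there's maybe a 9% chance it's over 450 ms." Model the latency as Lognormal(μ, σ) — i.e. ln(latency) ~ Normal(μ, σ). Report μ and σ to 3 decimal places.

μ ≈ 5.472, σ ≈ 0.476

If T ~ Lognormal(μ,σ) then ln T ~ Normal(μ,σ), so the p-quantile of ln T is μ + z_p·σ.
ln(170) = 5.136 and ln(450) = 6.109; z_{0.24} = -0.7063, z_{0.91} = 1.341.
σ = (6.109 − 5.136)/(1.341 − (-0.7063)) = 0.476.
μ = 5.136 − (-0.7063)·0.476 = 5.472.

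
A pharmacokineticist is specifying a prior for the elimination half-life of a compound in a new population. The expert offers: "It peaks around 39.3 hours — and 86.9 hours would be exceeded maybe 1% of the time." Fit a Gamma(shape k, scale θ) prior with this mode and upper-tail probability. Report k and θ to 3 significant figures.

k ≈ 8.65, θ ≈ 5.14

Gamma(k,θ) with k>1 has mode (k−1)θ, so θ = 39.3/(k−1).
Need P(X < 86.9) = 0.99 with θ tied to k this way. Start at k = 2, θ = 39.3: P(X<86.9) ≈ 0.648.
Too low — raise k to concentrate. Iterating converges to k ≈ 8.65.
Then θ = 39.3/(8.65−1) ≈ 5.14.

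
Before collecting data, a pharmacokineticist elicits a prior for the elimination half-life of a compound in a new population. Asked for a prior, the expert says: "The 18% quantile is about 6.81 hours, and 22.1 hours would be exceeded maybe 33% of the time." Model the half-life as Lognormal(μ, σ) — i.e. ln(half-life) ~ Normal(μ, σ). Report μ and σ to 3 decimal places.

If T ~ Lognormal(μ,σ) then ln T ~ Normal(μ,σ), so the p-quantile of ln T is μ + z_p·σ.
ln(6.81) = 1.918 and ln(22.1) = 3.096; z_{0.18} = -0.9154, z_{0.67} = 0.4399.
σ = (3.096 − 1.918)/(0.4399 − (-0.9154)) = 0.869.
μ = 1.918 − (-0.9154)·0.869 = 2.713.

μ ≈ 2.713, σ ≈ 0.869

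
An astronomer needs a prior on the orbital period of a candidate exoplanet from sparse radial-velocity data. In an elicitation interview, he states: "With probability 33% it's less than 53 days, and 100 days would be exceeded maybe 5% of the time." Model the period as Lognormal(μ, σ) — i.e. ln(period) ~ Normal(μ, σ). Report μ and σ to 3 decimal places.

μ ≈ 4.104, σ ≈ 0.305

If T ~ Lognormal(μ,σ) then ln T ~ Normal(μ,σ), so the p-quantile of ln T is μ + z_p·σ.
ln(53) = 3.97 and ln(100) = 4.605; z_{0.33} = -0.4399, z_{0.95} = 1.645.
σ = (4.605 − 3.97)/(1.645 − (-0.4399)) = 0.305.
μ = 3.97 − (-0.4399)·0.305 = 4.104.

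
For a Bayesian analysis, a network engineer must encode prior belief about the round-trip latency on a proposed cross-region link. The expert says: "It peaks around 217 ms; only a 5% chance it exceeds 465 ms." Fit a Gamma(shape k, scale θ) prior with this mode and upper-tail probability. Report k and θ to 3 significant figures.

k ≈ 5.75, θ ≈ 45.7

Gamma(k,θ) with k>1 has mode (k−1)θ, so θ = 217/(k−1).
Need P(X < 465) = 0.95 with θ tied to k this way. Start at k = 2, θ = 217: P(X<465) ≈ 0.631.
Too low — raise k to concentrate. Iterating converges to k ≈ 5.75.
Then θ = 217/(5.75−1) ≈ 45.7.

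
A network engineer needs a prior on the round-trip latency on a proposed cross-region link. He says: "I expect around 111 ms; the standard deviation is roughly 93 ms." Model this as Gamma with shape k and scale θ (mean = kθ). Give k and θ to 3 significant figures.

For Gamma(k, scale θ): mean = kθ, variance = kθ², so CV = 1/√k.
CV = SD/mean = 93/111 = 0.8378, hence k = 1/CV² = 1.42.
Then θ = mean/k = 111/1.42 = 77.9.

k ≈ 1.42, θ ≈ 77.9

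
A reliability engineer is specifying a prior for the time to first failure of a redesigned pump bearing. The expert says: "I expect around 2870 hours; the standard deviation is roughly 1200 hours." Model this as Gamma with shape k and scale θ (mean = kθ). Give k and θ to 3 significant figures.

k ≈ 5.72, θ ≈ 502

For Gamma(k, scale θ): mean = kθ, variance = kθ², so CV = 1/√k.
CV = SD/mean = 1200/2870 = 0.4181, hence k = 1/CV² = 5.72.
Then θ = mean/k = 2870/5.72 = 502.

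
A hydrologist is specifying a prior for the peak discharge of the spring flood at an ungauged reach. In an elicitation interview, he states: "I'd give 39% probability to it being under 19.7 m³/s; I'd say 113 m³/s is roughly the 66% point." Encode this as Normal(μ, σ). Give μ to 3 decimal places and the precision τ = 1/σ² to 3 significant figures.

μ = 57.371, τ = 5.5e-05

For Normal(μ,σ), the p-quantile is μ + z_p·σ. Here z_{0.39} = -0.2793, z_{0.66} = 0.4125.
So 19.7 = μ − 0.2793σ and 113 = μ + 0.4125σ.
Subtracting: σ = (113 − 19.7)/(0.4125 − (-0.2793)) = 134.869.
Then μ = 19.7 − (-0.2793)·134.869 = 57.371.
Precision τ = 1/σ² = 1/134.9² = 5.5e-05.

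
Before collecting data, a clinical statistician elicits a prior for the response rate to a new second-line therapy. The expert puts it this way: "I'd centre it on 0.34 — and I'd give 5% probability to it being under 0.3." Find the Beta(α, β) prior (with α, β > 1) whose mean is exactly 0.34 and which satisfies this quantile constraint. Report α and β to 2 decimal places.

With mean 0.34 fixed, write α = 0.34s, β = 0.66s where s = α+β.
Need P(θ < 0.3) = 0.05 under Beta(0.34s, 0.66s). Normal approximation: (q−m)/√(m(1−m)/s) ≈ z_{0.05} = -1.64, so s ≈ 0.34·0.66·(-1.64)²/(0.3−0.34)² = 379.5.
At s = 379.5: P(θ<0.3) ≈ 0.048. Adjusting to match 0.05 gives s ≈ 369.30.
So α = 0.34·369.30 ≈ 125.56, β = 0.66·369.30 ≈ 243.74.

α ≈ 125.56, β ≈ 243.74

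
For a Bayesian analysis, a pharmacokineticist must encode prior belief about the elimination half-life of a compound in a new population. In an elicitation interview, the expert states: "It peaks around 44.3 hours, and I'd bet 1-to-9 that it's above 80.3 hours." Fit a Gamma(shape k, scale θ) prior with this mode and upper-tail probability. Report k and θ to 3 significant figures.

k ≈ 6.39, θ ≈ 8.23

Gamma(k,θ) with k>1 has mode (k−1)θ, so θ = 44.3/(k−1).
Need P(X < 80.3) = 0.9 with θ tied to k this way. Start at k = 2, θ = 44.3: P(X<80.3) ≈ 0.541.
Too low — raise k to concentrate. Iterating converges to k ≈ 6.39.
Then θ = 44.3/(6.39−1) ≈ 8.23.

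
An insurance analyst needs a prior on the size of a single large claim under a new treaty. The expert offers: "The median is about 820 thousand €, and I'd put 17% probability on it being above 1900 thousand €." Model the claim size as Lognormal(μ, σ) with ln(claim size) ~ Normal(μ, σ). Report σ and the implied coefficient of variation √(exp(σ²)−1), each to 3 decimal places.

σ ≈ 0.881, CV ≈ 1.083

If T ~ Lognormal(μ,σ) then ln T ~ Normal(μ,σ), so the p-quantile of ln T is μ + z_p·σ.
ln(820) = 6.709 and ln(1900) = 7.55; z_{0.5} = 0, z_{0.83} = 0.9542.
σ = (7.55 − 6.709)/(0.9542 − (0)) = 0.881.
μ = 6.709 − (0)·0.881 = 6.709.
CV = √(exp(σ²)−1) = √(exp(0.7756)−1) = 1.083.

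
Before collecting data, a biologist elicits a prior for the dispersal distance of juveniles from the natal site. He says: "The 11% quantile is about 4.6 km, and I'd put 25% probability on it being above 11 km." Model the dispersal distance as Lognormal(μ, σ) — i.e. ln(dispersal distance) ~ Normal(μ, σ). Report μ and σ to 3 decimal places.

μ ≈ 2.089, σ ≈ 0.459

If T ~ Lognormal(μ,σ) then ln T ~ Normal(μ,σ), so the p-quantile of ln T is μ + z_p·σ.
ln(4.6) = 1.526 and ln(11) = 2.398; z_{0.11} = -1.227, z_{0.75} = 0.6745.
σ = (2.398 − 1.526)/(0.6745 − (-1.227)) = 0.459.
μ = 1.526 − (-1.227)·0.459 = 2.089.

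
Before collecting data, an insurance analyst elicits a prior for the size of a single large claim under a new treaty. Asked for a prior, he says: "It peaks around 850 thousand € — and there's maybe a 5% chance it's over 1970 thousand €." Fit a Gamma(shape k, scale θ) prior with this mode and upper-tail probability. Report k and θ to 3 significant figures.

k ≈ 4.88, θ ≈ 219

Gamma(k,θ) with k>1 has mode (k−1)θ, so θ = 850/(k−1).
Need P(X < 1970) = 0.95 with θ tied to k this way. Start at k = 2, θ = 850: P(X<1970) ≈ 0.673.
Too low — raise k to concentrate. Iterating converges to k ≈ 4.88.
Then θ = 850/(4.88−1) ≈ 219.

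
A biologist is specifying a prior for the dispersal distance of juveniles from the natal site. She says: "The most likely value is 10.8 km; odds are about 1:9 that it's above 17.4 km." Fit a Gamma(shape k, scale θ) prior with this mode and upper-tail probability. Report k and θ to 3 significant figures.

Gamma(k,θ) with k>1 has mode (k−1)θ, so θ = 10.8/(k−1).
Need P(X < 17.4) = 0.9 with θ tied to k this way. Start at k = 2, θ = 10.8: P(X<17.4) ≈ 0.479.
Too low — raise k to concentrate. Iterating converges to k ≈ 9.27.
Then θ = 10.8/(9.27−1) ≈ 1.31.

k ≈ 9.27, θ ≈ 1.31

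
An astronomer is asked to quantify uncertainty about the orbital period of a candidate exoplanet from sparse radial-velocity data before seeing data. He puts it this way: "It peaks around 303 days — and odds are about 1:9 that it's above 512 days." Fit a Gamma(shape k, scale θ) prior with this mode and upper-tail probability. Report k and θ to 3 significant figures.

Gamma(k,θ) with k>1 has mode (k−1)θ, so θ = 303/(k−1).
Need P(X < 512) = 0.9 with θ tied to k this way. Start at k = 2, θ = 303: P(X<512) ≈ 0.504.
Too low — raise k to concentrate. Iterating converges to k ≈ 7.87.
Then θ = 303/(7.87−1) ≈ 44.1.

k ≈ 7.87, θ ≈ 44.1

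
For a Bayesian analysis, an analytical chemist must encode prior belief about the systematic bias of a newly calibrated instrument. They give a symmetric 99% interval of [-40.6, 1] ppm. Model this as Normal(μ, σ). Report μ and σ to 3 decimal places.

A symmetric 99% interval runs μ ± z·σ with z = 2.576.
Half-width = 20.8, so σ = 20.8/2.576 = 8.075.
μ is the interval midpoint, -19.800.

μ = -19.800, σ = 8.075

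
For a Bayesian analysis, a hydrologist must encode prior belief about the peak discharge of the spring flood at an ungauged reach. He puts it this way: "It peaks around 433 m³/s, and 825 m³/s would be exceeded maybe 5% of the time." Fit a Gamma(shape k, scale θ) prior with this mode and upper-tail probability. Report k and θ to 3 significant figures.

k ≈ 7.69, θ ≈ 64.7

Gamma(k,θ) with k>1 has mode (k−1)θ, so θ = 433/(k−1).
Need P(X < 825) = 0.95 with θ tied to k this way. Start at k = 2, θ = 433: P(X<825) ≈ 0.568.
Too low — raise k to concentrate. Iterating converges to k ≈ 7.69.
Then θ = 433/(7.69−1) ≈ 64.7.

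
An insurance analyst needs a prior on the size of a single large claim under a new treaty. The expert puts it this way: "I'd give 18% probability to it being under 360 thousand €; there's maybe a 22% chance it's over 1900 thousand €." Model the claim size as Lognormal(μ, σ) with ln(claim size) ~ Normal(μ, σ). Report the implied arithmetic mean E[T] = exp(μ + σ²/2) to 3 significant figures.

If T ~ Lognormal(μ,σ) then ln T ~ Normal(μ,σ), so the p-quantile of ln T is μ + z_p·σ.
ln(360) = 5.886 and ln(1900) = 7.55; z_{0.18} = -0.9154, z_{0.78} = 0.7722.
σ = (7.55 − 5.886)/(0.7722 − (-0.9154)) = 0.986.
μ = 5.886 − (-0.9154)·0.986 = 6.788.
E[T] = exp(μ + σ²/2) = exp(6.788 + 0.4858) = 1440 thousand €.

E[T] ≈ 1440 thousand €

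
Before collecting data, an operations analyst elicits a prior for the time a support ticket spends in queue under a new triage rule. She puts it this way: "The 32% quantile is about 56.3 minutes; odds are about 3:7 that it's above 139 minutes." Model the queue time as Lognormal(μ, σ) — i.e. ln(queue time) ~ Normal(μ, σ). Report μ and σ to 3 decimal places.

μ ≈ 4.457, σ ≈ 0.911

If T ~ Lognormal(μ,σ) then ln T ~ Normal(μ,σ), so the p-quantile of ln T is μ + z_p·σ.
ln(56.3) = 4.031 and ln(139) = 4.934; z_{0.32} = -0.4677, z_{0.7} = 0.5244.
σ = (4.934 − 4.031)/(0.5244 − (-0.4677)) = 0.911.
μ = 4.031 − (-0.4677)·0.911 = 4.457.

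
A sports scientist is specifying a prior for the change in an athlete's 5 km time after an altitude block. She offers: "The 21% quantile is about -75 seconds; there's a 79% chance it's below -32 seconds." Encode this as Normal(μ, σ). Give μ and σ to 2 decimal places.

For Normal(μ,σ), the p-quantile is μ + z_p·σ. Here z_{0.21} = -0.8064, z_{0.79} = 0.8064.
So -75 = μ − 0.8064σ and -32 = μ + 0.8064σ.
Subtracting: σ = (-32 − -75)/(0.8064 − (-0.8064)) = 26.66.
Then μ = -75 − (-0.8064)·26.66 = -53.50.

μ = -53.50, σ = 26.66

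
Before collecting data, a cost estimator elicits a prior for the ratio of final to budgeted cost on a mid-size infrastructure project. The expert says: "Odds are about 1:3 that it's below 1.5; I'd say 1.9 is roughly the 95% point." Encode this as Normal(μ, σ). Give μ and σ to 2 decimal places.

The p-quantile of Normal(μ,σ) is μ + z_p·σ, with z_{0.25} = -0.6745 and z_{0.95} = 1.645.
Eliminate σ: μ = (z₂·x₁ − z₁·x₂)/(z₂ − z₁) = (1.645·1.5 − (-0.6745)·1.9)/2.319 = 1.62.
Then σ = (x₂ − x₁)/(z₂ − z₁) = (1.9 − 1.5)/2.319 = 0.17.

μ = 1.62, σ = 0.17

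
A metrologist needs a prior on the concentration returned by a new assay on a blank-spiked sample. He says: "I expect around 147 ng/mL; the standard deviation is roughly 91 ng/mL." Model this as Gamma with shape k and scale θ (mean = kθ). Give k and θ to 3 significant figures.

k ≈ 2.61, θ ≈ 56.3

For Gamma(k, scale θ): mean = kθ, variance = kθ², so CV = 1/√k.
CV = SD/mean = 91/147 = 0.619, hence k = 1/CV² = 2.61.
Then θ = mean/k = 147/2.61 = 56.3.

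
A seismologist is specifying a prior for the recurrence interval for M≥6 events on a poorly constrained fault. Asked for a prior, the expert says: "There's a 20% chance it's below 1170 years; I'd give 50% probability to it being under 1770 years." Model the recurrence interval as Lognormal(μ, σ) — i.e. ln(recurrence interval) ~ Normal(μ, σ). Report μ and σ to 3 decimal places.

If T ~ Lognormal(μ,σ) then ln T ~ Normal(μ,σ), so the p-quantile of ln T is μ + z_p·σ.
ln(1170) = 7.065 and ln(1770) = 7.479; z_{0.2} = -0.8416, z_{0.5} = 0.
σ = (7.479 − 7.065)/(0 − (-0.8416)) = 0.492.
μ = 7.065 − (-0.8416)·0.492 = 7.479.

μ ≈ 7.479, σ ≈ 0.492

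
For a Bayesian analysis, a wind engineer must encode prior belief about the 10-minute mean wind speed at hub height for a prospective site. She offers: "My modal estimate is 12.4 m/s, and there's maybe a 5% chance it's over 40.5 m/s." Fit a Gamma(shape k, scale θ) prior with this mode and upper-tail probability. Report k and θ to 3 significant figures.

Gamma(k,θ) with k>1 has mode (k−1)θ, so θ = 12.4/(k−1).
Need P(X < 40.5) = 0.95 with θ tied to k this way. Start at k = 2, θ = 12.4: P(X<40.5) ≈ 0.837.
Too low — raise k to concentrate. Iterating converges to k ≈ 2.87.
Then θ = 12.4/(2.87−1) ≈ 6.65.

k ≈ 2.87, θ ≈ 6.65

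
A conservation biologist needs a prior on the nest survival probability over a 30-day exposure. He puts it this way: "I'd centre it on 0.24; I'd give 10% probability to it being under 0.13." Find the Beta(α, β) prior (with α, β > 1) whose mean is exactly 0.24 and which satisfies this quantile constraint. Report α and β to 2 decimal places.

α ≈ 5.20, β ≈ 16.46

With mean 0.24 fixed, write α = 0.24s, β = 0.76s where s = α+β.
Need P(θ < 0.13) = 0.1 under Beta(0.24s, 0.76s). Normal approximation: (q−m)/√(m(1−m)/s) ≈ z_{0.1} = -1.28, so s ≈ 0.24·0.76·(-1.28)²/(0.13−0.24)² = 24.8.
At s = 24.8: P(θ<0.13) ≈ 0.083. Adjusting to match 0.1 gives s ≈ 21.66.
So α = 0.24·21.66 ≈ 5.20, β = 0.76·21.66 ≈ 16.46.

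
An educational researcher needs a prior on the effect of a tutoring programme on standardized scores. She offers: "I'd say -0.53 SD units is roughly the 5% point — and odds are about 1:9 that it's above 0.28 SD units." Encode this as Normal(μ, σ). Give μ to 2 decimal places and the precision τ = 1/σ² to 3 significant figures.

μ = -0.07, τ = 13.1

For Normal(μ,σ), the p-quantile is μ + z_p·σ. Here z_{0.05} = -1.645, z_{0.9} = 1.282.
So -0.53 = μ − 1.645σ and 0.28 = μ + 1.282σ.
Subtracting: σ = (0.28 − -0.53)/(1.282 − (-1.645)) = 0.28.
Then μ = -0.53 − (-1.645)·0.28 = -0.07.
Precision τ = 1/σ² = 1/0.2768² = 13.1.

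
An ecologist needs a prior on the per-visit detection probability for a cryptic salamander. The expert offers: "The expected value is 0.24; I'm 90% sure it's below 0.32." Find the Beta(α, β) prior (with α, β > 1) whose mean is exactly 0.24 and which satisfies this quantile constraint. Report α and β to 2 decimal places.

With mean 0.24 fixed, write α = 0.24s, β = 0.76s where s = α+β.
Need P(θ < 0.32) = 0.9 under Beta(0.24s, 0.76s). Normal approximation: (q−m)/√(m(1−m)/s) ≈ z_{0.9} = 1.28, so s ≈ 0.24·0.76·(1.28)²/(0.32−0.24)² = 46.8.
At s = 46.8: P(θ<0.32) ≈ 0.895. Adjusting to match 0.9 gives s ≈ 48.89.
So α = 0.24·48.89 ≈ 11.73, β = 0.76·48.89 ≈ 37.16.

α ≈ 11.73, β ≈ 37.16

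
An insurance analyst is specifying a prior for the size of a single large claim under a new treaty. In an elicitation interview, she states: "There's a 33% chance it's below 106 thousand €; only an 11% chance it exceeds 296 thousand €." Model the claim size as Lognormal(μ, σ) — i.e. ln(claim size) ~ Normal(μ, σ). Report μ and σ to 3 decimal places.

If T ~ Lognormal(μ,σ) then ln T ~ Normal(μ,σ), so the p-quantile of ln T is μ + z_p·σ.
ln(106) = 4.663 and ln(296) = 5.69; z_{0.33} = -0.4399, z_{0.89} = 1.227.
σ = (5.69 − 4.663)/(1.227 − (-0.4399)) = 0.616.
μ = 4.663 − (-0.4399)·0.616 = 4.935.

μ ≈ 4.935, σ ≈ 0.616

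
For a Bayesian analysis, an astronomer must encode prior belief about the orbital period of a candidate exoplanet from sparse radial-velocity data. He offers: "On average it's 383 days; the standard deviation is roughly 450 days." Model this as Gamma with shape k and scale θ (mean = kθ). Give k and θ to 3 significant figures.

For Gamma(k, scale θ): mean = kθ, variance = kθ², so CV = 1/√k.
CV = SD/mean = 450/383 = 1.175, hence k = 1/CV² = 0.724.
Then θ = mean/k = 383/0.724 = 529.

k ≈ 0.724, θ ≈ 529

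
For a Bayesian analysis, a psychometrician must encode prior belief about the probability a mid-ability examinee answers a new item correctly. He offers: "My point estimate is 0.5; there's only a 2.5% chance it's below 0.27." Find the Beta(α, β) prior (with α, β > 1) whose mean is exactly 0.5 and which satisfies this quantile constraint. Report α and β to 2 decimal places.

With mean 0.5 fixed, write α = 0.5s, β = 0.5s where s = α+β.
Need P(θ < 0.27) = 0.025 under Beta(0.5s, 0.5s). Normal approximation: (q−m)/√(m(1−m)/s) ≈ z_{0.025} = -1.96, so s ≈ 0.5·0.5·(-1.96)²/(0.27−0.5)² = 18.2.
At s = 18.2: P(θ<0.27) ≈ 0.020. Adjusting to match 0.025 gives s ≈ 16.64.
So α = 0.5·16.64 ≈ 8.32, β = 0.5·16.64 ≈ 8.32.

α ≈ 8.32, β ≈ 8.32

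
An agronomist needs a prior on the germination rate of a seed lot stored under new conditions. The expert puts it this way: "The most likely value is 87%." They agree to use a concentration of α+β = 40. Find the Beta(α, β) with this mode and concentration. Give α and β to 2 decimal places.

α = 34.06, β = 5.94

For α,β > 1 the Beta mode is (α−1)/(α+β−2). With α+β = 40, the mode is (α−1)/38.
Set (α−1)/38 = 0.87 → α = 1 + 0.87·38 = 34.06.
β = 40 − α = 5.94.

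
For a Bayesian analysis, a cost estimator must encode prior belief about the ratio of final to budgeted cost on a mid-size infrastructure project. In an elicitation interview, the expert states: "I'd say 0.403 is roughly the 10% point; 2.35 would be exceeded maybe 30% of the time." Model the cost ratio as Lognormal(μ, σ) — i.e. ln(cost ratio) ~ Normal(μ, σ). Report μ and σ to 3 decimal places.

If T ~ Lognormal(μ,σ) then ln T ~ Normal(μ,σ), so the p-quantile of ln T is μ + z_p·σ.
ln(0.403) = -0.9088 and ln(2.35) = 0.8544; z_{0.1} = -1.282, z_{0.7} = 0.5244.
σ = (0.8544 − -0.9088)/(0.5244 − (-1.282)) = 0.976.
μ = -0.9088 − (-1.282)·0.976 = 0.342.

μ ≈ 0.342, σ ≈ 0.976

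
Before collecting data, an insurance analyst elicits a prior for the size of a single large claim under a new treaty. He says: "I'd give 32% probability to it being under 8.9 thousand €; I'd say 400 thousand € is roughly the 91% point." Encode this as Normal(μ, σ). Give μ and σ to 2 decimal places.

The p-quantile of Normal(μ,σ) is μ + z_p·σ, with z_{0.32} = -0.4677 and z_{0.91} = 1.341.
Eliminate σ: μ = (z₂·x₁ − z₁·x₂)/(z₂ − z₁) = (1.341·8.9 − (-0.4677)·400)/1.808 = 110.05.
Then σ = (x₂ − x₁)/(z₂ − z₁) = (400 − 8.9)/1.808 = 216.26.

μ = 110.05, σ = 216.26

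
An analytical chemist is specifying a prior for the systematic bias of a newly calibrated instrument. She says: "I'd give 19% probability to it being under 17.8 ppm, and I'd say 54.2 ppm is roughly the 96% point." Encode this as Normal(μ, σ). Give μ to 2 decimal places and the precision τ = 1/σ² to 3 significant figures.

The p-quantile of Normal(μ,σ) is μ + z_p·σ, with z_{0.19} = -0.8779 and z_{0.96} = 1.751.
Eliminate σ: μ = (z₂·x₁ − z₁·x₂)/(z₂ − z₁) = (1.751·17.8 − (-0.8779)·54.2)/2.629 = 29.96.
Then σ = (x₂ − x₁)/(z₂ − z₁) = (54.2 − 17.8)/2.629 = 13.85.
Precision τ = 1/σ² = 1/13.85² = 0.00521.

μ = 29.96, τ = 0.00521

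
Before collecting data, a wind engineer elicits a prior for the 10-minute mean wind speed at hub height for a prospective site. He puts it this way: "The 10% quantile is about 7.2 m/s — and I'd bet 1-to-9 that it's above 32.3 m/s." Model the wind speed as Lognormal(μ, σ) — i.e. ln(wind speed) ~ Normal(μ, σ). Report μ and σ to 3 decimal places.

If T ~ Lognormal(μ,σ) then ln T ~ Normal(μ,σ), so the p-quantile of ln T is μ + z_p·σ.
ln(7.2) = 1.974 and ln(32.3) = 3.475; z_{0.1} = -1.282, z_{0.9} = 1.282.
σ = (3.475 − 1.974)/(1.282 − (-1.282)) = 0.586.
μ = 1.974 − (-1.282)·0.586 = 2.725.

μ ≈ 2.725, σ ≈ 0.586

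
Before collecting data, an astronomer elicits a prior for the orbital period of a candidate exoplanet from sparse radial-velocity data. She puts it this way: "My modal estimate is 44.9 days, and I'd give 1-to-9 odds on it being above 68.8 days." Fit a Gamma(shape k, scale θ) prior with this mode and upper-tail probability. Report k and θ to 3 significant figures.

k ≈ 11.2, θ ≈ 4.38

Gamma(k,θ) with k>1 has mode (k−1)θ, so θ = 44.9/(k−1).
Need P(X < 68.8) = 0.9 with θ tied to k this way. Start at k = 2, θ = 44.9: P(X<68.8) ≈ 0.453.
Too low — raise k to concentrate. Iterating converges to k ≈ 11.2.
Then θ = 44.9/(11.2−1) ≈ 4.38.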